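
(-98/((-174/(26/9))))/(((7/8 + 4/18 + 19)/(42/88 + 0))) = 17836/461593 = 0.04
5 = 5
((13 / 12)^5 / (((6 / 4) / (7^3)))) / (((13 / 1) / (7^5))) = 164648481361 / 373248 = 441123.55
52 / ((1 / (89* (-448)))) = -2073344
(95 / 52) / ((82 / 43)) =4085 / 4264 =0.96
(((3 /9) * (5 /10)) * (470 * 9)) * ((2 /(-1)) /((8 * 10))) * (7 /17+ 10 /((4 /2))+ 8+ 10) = -28059 /68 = -412.63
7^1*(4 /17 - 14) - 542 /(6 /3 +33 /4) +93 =-39193 /697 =-56.23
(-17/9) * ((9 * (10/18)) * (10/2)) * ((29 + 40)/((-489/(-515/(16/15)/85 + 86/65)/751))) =-6652955045/305136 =-21803.25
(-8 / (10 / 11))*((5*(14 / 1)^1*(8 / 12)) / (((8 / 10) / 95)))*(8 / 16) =-73150 / 3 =-24383.33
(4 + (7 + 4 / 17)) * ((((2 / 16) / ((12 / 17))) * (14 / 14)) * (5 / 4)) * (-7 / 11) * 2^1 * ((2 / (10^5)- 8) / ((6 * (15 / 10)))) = 178266221 / 63360000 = 2.81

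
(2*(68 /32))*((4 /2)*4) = 34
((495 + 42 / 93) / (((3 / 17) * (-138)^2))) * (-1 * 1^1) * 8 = -522206 / 442773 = -1.18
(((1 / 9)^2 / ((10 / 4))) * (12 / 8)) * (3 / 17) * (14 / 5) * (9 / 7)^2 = 18 / 2975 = 0.01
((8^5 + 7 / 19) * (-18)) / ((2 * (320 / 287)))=-264502.17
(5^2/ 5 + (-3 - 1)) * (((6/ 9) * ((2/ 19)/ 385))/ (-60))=-1/ 329175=-0.00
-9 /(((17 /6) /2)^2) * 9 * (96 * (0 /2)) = 0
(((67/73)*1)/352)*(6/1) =201/12848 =0.02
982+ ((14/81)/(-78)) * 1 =3102131/3159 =982.00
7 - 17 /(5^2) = 158 /25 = 6.32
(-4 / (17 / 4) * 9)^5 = -61917364224 / 1419857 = -43608.17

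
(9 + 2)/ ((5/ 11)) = 121/ 5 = 24.20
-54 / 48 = -9 / 8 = -1.12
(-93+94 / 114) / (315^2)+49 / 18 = 30782317 / 11311650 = 2.72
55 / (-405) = -11 / 81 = -0.14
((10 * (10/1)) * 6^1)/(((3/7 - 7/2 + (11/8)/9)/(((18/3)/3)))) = -604800/1471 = -411.15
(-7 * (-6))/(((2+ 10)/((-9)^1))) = -63/2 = -31.50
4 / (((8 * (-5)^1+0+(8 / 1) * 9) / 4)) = 1 / 2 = 0.50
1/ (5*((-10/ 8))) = -4/ 25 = -0.16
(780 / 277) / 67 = 780 / 18559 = 0.04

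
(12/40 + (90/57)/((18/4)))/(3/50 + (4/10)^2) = 1855/627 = 2.96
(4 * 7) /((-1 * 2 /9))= -126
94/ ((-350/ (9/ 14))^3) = -34263/ 58824500000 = -0.00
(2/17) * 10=20/17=1.18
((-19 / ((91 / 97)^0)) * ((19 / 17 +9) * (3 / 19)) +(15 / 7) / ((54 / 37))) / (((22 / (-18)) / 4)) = 123742 / 1309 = 94.53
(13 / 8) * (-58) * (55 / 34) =-20735 / 136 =-152.46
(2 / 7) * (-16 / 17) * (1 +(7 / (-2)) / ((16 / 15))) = 73 / 119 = 0.61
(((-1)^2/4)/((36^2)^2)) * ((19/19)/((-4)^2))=1/107495424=0.00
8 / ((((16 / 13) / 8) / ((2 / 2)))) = 52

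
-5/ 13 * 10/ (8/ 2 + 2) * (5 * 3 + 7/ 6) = -2425/ 234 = -10.36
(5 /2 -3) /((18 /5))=-5 /36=-0.14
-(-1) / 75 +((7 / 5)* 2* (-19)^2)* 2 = 151621 / 75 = 2021.61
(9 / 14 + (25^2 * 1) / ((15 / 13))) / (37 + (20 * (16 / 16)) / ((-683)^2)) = 10625219953 / 724924746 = 14.66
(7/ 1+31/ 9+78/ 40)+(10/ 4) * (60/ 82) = 104971/ 7380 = 14.22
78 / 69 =26 / 23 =1.13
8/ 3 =2.67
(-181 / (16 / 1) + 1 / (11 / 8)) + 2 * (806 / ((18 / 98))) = 13885121 / 1584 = 8765.86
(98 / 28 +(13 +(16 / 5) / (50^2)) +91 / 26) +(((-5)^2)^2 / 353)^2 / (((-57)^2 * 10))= 50610313102753 / 2530341506250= 20.00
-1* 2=-2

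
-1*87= -87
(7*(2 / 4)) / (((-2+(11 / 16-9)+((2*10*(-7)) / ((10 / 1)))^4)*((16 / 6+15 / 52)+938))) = 8736 / 90200519399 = 0.00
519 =519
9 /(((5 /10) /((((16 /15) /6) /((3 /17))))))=272 /15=18.13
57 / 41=1.39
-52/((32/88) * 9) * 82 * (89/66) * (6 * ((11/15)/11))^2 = -189748/675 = -281.11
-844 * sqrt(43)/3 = -1844.83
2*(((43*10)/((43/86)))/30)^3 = 1272112/27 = 47115.26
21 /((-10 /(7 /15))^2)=343 /7500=0.05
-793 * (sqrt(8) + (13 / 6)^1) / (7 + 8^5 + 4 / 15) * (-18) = 2.18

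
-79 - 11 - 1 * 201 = -291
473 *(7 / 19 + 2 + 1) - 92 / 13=391788 / 247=1586.19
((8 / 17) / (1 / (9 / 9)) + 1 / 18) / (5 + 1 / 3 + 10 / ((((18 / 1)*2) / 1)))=161 / 1717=0.09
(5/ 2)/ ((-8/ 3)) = -15/ 16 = -0.94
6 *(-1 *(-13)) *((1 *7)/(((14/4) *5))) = 156/5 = 31.20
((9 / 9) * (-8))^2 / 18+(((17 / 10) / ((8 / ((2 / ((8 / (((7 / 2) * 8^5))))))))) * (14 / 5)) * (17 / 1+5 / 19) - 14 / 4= 2518032859 / 8550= 294506.77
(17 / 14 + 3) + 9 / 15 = 337 / 70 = 4.81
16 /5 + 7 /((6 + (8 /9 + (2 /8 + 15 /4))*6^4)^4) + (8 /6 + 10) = 16793536001403173 /1155518532206640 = 14.53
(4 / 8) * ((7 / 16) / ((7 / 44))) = 1.38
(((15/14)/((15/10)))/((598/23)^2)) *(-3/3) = -5/4732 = -0.00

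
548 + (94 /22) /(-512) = 3086289 /5632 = 547.99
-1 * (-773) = 773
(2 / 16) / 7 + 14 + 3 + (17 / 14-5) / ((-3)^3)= 25943 / 1512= 17.16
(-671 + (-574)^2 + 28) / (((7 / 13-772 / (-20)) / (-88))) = -78371865 / 106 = -739357.22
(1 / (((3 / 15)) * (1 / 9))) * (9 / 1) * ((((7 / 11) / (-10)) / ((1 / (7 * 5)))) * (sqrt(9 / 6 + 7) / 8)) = -19845 * sqrt(34) / 352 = -328.74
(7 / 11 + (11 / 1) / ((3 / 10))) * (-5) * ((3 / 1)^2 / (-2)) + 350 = 26165 / 22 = 1189.32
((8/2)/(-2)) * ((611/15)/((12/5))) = -611/18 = -33.94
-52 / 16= -13 / 4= -3.25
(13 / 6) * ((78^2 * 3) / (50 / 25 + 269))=39546 / 271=145.93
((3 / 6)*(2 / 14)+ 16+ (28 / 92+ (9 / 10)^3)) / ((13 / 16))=21.05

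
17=17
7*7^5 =117649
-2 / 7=-0.29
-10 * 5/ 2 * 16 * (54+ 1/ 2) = -21800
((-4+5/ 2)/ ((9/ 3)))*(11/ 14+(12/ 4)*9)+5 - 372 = -10665/ 28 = -380.89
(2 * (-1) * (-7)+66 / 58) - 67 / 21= 7276 / 609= 11.95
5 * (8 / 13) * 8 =320 / 13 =24.62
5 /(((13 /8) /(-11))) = -440 /13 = -33.85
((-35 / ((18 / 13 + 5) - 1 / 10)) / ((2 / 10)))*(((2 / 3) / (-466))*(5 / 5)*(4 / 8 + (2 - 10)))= -0.30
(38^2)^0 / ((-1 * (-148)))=1 / 148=0.01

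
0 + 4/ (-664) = -1/ 166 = -0.01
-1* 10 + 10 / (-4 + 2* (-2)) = -45 / 4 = -11.25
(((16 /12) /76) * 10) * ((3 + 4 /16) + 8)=75 /38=1.97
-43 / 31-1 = -74 / 31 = -2.39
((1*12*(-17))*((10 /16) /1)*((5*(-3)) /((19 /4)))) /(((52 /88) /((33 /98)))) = 2776950 /12103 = 229.44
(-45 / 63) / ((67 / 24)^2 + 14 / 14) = -576 / 7091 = -0.08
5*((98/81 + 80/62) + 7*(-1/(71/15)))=910415/178281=5.11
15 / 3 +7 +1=13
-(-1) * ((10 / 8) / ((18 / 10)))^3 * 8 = 15625 / 5832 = 2.68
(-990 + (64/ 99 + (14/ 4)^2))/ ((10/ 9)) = -386933/ 440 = -879.39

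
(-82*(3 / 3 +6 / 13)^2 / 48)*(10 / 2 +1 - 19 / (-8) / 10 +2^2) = -310821 / 8320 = -37.36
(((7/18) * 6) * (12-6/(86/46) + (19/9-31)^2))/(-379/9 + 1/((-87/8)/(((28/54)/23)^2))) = -2838964560894/60753050735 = -46.73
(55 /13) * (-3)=-165 /13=-12.69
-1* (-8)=8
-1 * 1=-1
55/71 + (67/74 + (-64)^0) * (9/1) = 94169/5254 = 17.92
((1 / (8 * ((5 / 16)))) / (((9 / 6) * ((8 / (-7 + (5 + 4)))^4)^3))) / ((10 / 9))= 3 / 209715200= 0.00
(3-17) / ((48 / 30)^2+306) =-25 / 551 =-0.05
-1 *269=-269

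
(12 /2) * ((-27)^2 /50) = 2187 /25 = 87.48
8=8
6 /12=1 /2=0.50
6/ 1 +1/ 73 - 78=-71.99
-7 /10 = -0.70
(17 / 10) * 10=17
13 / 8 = 1.62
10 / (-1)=-10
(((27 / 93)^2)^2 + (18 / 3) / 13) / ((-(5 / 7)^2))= -275694531 / 300144325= -0.92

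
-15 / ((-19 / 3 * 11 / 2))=90 / 209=0.43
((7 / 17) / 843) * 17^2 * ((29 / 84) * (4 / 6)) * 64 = 15776 / 7587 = 2.08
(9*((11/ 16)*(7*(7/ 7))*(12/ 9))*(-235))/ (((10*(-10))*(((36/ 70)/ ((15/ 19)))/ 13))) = 1646645/ 608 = 2708.30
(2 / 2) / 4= 0.25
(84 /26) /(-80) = -0.04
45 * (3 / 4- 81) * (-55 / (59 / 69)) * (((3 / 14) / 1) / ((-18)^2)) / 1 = 153.63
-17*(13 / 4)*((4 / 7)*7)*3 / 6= -221 / 2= -110.50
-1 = -1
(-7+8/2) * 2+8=2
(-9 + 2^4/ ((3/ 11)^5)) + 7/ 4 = 10300217/ 972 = 10596.93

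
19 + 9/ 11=218/ 11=19.82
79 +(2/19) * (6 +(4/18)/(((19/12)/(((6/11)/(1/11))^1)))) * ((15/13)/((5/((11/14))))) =199963/2527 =79.13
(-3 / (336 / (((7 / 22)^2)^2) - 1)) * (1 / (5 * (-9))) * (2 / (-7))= -0.00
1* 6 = 6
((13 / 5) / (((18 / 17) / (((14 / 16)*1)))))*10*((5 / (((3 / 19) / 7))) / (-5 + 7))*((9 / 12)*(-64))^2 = 16460080 / 3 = 5486693.33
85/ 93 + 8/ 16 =263/ 186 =1.41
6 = 6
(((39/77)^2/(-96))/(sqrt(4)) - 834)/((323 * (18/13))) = -457118727/245128576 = -1.86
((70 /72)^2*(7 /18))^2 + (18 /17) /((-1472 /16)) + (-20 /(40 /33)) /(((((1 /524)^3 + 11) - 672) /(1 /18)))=2529430065997834175929 /20236112777601961731072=0.12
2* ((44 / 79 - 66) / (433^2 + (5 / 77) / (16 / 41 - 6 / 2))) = -42595630 / 61016505807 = -0.00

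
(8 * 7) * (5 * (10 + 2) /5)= 672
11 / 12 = 0.92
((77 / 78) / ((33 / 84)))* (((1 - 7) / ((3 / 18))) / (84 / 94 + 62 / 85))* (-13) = 1174530 / 1621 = 724.57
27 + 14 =41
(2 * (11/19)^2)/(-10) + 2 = 3489/1805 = 1.93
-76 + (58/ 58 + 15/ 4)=-285/ 4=-71.25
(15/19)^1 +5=5.79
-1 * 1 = -1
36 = 36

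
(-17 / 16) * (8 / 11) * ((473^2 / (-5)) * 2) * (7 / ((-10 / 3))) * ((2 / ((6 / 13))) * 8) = -125857732 / 25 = -5034309.28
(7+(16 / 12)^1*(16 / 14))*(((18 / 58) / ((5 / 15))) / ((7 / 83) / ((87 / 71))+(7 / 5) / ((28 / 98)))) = 4011390 / 2511593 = 1.60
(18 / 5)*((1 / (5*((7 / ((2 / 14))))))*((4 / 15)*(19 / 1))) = 0.07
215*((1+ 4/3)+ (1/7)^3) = 516860/1029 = 502.29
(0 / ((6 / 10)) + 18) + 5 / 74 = 1337 / 74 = 18.07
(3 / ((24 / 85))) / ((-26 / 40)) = -425 / 26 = -16.35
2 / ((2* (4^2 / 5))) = 5 / 16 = 0.31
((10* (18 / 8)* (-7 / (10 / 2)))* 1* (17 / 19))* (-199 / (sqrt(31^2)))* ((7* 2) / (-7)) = -213129 / 589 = -361.85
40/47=0.85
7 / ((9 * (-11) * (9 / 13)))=-91 / 891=-0.10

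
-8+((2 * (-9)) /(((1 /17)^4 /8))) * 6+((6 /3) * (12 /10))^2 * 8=-1804052648 /25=-72162105.92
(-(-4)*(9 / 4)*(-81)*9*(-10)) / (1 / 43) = 2821230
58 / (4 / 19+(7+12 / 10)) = 6.90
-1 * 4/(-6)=2/3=0.67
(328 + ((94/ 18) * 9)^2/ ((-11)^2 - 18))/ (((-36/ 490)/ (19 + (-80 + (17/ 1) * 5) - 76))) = 229275410/ 927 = 247330.54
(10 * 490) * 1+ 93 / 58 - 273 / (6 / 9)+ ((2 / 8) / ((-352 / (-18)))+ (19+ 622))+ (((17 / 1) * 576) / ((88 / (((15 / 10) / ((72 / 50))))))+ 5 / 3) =29235853 / 5568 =5250.69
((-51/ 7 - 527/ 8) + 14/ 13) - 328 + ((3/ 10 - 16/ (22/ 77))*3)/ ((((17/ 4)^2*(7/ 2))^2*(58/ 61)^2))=-716130649024527/ 1789744782280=-400.13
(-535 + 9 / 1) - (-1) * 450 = -76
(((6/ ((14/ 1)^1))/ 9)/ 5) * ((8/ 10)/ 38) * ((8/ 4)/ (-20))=-0.00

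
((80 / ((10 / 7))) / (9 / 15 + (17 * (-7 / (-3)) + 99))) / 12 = 70 / 2089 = 0.03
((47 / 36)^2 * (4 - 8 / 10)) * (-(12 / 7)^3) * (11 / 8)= -194392 / 5145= -37.78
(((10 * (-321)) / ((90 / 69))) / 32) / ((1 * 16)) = -2461 / 512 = -4.81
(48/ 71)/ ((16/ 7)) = 0.30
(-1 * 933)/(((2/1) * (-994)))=933/1988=0.47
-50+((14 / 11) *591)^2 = 68453026 / 121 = 565727.49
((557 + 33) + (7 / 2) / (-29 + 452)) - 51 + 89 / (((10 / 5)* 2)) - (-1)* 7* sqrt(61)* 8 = 56* sqrt(61) + 949649 / 1692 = 998.63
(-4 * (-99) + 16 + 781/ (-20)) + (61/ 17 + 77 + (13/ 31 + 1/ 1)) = 4795253/ 10540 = 454.96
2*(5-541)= -1072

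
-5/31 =-0.16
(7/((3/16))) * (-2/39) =-224/117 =-1.91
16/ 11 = 1.45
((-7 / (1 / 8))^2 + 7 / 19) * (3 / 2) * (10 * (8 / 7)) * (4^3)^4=902049093524.21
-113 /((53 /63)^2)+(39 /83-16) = -40846052 /233147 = -175.19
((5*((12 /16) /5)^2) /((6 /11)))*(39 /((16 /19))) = 24453 /2560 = 9.55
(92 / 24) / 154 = 23 / 924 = 0.02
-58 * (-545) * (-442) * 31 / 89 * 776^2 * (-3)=782443804796160 / 89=8791503424675.96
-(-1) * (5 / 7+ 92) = 649 / 7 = 92.71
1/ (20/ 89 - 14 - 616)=-89/ 56050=-0.00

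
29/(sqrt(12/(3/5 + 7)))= 29 * sqrt(570)/30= 23.08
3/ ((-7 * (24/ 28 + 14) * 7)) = -0.00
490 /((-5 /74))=-7252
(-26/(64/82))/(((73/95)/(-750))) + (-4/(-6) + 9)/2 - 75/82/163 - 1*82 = 379789337557/11708616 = 32436.74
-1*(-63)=63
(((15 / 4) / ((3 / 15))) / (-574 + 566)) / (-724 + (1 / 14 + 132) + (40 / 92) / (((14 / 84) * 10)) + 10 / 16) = 12075 / 3045052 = 0.00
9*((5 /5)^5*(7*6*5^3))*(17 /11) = 803250 /11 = 73022.73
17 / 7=2.43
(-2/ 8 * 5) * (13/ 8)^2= -845/ 256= -3.30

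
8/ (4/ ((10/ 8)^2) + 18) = 100/ 257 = 0.39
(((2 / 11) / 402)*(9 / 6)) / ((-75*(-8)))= 1 / 884400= 0.00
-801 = -801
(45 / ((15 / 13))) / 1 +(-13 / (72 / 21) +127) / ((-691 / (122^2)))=-10841303 / 4146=-2614.88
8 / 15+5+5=158 / 15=10.53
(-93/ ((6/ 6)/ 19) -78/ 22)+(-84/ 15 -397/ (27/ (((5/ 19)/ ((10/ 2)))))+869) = -25616944/ 28215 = -907.92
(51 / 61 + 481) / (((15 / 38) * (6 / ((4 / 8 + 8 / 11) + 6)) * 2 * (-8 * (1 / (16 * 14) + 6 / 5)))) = -991312 / 12993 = -76.30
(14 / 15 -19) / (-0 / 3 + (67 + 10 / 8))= -1084 / 4095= -0.26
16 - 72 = -56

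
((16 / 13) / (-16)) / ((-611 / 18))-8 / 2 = -31754 / 7943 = -4.00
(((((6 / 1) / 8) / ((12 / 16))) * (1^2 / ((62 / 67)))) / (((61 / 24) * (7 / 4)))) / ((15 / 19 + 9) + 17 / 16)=977664 / 43668863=0.02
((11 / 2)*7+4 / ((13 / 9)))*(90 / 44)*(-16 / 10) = -19314 / 143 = -135.06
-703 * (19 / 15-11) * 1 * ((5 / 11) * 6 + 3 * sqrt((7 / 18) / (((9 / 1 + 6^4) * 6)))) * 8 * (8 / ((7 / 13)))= 42697408 * sqrt(3045) / 137025 + 170789632 / 77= 2235241.90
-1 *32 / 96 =-1 / 3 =-0.33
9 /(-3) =-3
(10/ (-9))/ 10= -1/ 9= -0.11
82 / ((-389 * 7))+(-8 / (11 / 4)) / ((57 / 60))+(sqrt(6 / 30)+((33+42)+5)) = sqrt(5) / 5+43768702 / 569107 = 77.35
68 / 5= 13.60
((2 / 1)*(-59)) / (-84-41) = 118 / 125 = 0.94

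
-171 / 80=-2.14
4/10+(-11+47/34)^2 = 536957/5780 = 92.90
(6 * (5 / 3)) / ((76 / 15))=75 / 38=1.97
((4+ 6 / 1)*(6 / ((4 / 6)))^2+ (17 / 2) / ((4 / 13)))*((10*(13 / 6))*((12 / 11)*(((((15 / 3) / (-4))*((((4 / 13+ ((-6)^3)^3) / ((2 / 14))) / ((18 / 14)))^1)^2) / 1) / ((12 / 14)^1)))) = -274578383469763053644425 / 3159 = -86919399642216857753.85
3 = 3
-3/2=-1.50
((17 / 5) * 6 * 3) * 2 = 122.40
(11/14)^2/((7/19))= 2299/1372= 1.68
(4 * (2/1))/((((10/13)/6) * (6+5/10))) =48/5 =9.60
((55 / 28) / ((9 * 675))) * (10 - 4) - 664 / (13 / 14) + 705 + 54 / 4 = 126229 / 36855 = 3.43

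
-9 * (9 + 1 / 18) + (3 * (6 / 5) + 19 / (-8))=-3211 / 40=-80.28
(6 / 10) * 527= 1581 / 5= 316.20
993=993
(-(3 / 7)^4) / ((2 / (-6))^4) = -6561 / 2401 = -2.73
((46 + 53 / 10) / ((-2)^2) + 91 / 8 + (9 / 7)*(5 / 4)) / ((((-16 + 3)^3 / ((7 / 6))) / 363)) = -437173 / 87880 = -4.97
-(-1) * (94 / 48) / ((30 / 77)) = 3619 / 720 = 5.03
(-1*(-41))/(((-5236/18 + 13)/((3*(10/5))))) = -54/61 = -0.89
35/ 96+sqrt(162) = 35/ 96+9 * sqrt(2) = 13.09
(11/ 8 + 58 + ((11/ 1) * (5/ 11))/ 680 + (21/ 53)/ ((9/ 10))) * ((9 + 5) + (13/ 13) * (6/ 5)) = 12289238/ 13515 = 909.30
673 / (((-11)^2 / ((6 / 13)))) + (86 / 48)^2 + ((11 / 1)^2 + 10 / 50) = 575236913 / 4530240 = 126.98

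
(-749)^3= -420189749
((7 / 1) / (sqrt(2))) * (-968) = -3388 * sqrt(2) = -4791.36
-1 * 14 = -14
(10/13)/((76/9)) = 45/494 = 0.09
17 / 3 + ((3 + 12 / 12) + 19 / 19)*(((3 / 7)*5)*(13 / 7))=3758 / 147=25.56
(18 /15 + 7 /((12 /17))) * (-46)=-15341 /30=-511.37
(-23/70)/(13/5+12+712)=-23/50862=-0.00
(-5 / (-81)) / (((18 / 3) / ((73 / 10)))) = 73 / 972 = 0.08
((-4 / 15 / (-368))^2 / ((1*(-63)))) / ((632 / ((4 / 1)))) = -1 / 18956397600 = -0.00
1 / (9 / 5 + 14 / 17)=85 / 223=0.38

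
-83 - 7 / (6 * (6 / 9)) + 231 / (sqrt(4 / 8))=-339 / 4 + 231 * sqrt(2)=241.93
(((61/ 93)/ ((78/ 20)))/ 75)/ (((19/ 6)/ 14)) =3416/ 344565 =0.01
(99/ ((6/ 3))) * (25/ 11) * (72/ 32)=2025/ 8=253.12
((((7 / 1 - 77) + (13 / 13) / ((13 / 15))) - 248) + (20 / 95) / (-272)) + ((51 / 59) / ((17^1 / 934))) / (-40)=-787901147 / 2477410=-318.03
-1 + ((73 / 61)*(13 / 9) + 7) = 4243 / 549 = 7.73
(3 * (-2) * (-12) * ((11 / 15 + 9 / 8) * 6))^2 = 16112196 / 25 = 644487.84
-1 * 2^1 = -2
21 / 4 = 5.25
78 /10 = 7.80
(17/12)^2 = 289/144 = 2.01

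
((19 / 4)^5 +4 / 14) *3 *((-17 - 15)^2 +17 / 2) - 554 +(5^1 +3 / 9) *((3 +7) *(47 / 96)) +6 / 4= 138061509665 / 18432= 7490316.28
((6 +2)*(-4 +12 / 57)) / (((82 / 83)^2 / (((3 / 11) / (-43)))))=2976048 / 15107147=0.20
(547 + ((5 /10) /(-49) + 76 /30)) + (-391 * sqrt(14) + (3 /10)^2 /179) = 1445961533 /2631300 - 391 * sqrt(14) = -913.46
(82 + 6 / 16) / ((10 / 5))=659 / 16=41.19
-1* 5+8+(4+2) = 9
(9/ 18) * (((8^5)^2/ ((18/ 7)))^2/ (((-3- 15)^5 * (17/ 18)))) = -441352763482308608/ 9034497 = -48851946431.81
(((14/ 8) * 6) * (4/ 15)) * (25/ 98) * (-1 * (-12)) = 60/ 7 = 8.57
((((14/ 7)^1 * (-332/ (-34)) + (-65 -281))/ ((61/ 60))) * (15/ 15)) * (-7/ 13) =2331000/ 13481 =172.91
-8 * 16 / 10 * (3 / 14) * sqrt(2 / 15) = -32 * sqrt(30) / 175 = -1.00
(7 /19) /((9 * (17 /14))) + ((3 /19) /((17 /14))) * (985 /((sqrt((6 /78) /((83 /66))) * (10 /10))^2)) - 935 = 37059928 /31977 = 1158.96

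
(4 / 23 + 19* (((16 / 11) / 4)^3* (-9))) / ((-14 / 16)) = 9.20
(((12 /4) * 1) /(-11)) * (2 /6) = -1 /11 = -0.09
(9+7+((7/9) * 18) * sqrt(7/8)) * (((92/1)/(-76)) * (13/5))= -4784/95 -2093 * sqrt(14)/190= -91.58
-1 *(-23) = 23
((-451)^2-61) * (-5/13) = -1016700/13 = -78207.69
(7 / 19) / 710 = 7 / 13490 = 0.00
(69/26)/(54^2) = 23/25272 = 0.00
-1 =-1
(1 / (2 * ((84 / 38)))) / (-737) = -19 / 61908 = -0.00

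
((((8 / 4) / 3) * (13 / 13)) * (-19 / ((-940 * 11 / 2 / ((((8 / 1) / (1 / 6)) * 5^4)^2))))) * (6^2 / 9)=4560000000 / 517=8820116.05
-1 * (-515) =515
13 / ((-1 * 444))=-13 / 444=-0.03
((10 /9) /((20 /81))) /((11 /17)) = 153 /22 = 6.95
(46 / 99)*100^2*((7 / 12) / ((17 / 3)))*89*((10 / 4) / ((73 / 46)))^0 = 71645000 / 1683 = 42569.82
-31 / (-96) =0.32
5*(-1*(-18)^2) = -1620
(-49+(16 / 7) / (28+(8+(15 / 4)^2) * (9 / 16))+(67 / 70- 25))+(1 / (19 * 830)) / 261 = -2175414645851 / 29805796755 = -72.99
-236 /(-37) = 6.38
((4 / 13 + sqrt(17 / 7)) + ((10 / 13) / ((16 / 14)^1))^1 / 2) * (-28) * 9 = -555.06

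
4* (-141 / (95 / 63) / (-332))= 8883 / 7885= 1.13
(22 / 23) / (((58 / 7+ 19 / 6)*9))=308 / 33189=0.01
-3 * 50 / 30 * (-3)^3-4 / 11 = 1481 / 11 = 134.64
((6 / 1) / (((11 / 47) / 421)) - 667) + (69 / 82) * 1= 9134329 / 902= 10126.75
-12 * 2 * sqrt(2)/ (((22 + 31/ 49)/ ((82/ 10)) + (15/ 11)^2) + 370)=-486178 * sqrt(2)/ 7588825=-0.09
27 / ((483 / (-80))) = -720 / 161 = -4.47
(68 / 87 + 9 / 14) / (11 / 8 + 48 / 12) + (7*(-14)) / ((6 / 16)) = -6836596 / 26187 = -261.07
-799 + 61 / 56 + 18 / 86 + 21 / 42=-1919661 / 2408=-797.20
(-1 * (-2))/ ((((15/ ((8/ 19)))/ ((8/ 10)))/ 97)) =6208/ 1425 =4.36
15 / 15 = 1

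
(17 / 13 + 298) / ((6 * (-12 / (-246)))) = 53177 / 52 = 1022.63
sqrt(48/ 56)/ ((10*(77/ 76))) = 38*sqrt(42)/ 2695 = 0.09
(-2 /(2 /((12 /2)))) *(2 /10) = -6 /5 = -1.20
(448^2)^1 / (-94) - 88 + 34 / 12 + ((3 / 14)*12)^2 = -30588953 / 13818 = -2213.70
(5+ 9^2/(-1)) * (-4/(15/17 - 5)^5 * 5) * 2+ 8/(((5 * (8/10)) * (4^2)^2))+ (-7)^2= 62440852151/1344560000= 46.44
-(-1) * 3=3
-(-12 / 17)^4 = -20736 / 83521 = -0.25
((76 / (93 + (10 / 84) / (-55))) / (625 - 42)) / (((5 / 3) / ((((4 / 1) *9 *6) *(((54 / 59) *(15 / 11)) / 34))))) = 167541696 / 25123740785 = 0.01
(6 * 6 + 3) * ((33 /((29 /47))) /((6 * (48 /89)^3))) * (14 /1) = 33166676543 /1069056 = 31024.26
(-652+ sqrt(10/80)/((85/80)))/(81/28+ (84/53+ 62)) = -9.80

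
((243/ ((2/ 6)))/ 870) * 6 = 5.03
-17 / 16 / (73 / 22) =-0.32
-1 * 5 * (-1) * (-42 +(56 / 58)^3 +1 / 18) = -90092795 / 439002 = -205.22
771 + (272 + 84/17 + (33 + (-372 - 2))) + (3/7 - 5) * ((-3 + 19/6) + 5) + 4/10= 1220444/1785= 683.72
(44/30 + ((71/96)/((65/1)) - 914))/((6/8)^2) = -5694137/3510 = -1622.26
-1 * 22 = -22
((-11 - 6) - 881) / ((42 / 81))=-12123 / 7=-1731.86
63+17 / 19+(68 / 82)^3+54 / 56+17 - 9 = 2692356609 / 36665972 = 73.43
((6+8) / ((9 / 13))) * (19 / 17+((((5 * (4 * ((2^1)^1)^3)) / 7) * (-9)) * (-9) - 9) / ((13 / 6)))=2634446 / 153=17218.60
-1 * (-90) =90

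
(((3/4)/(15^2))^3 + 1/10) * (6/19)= 0.03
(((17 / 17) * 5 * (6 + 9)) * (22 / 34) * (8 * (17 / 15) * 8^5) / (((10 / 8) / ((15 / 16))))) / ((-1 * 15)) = -720896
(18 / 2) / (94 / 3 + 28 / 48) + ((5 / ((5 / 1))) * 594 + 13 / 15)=3419129 / 5745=595.15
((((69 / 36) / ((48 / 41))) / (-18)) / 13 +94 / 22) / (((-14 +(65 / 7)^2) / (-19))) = -5888086225 / 5247006336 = -1.12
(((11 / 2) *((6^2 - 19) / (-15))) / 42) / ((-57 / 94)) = 8789 / 35910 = 0.24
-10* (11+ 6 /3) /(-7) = 130 /7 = 18.57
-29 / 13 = -2.23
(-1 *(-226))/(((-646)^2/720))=40680/104329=0.39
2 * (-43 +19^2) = 636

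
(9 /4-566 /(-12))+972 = 1021.42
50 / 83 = 0.60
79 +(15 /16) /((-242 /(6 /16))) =2447059 /30976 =79.00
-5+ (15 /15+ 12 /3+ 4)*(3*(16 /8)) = 49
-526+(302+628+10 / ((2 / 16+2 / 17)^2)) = 624916 / 1089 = 573.84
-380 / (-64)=95 / 16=5.94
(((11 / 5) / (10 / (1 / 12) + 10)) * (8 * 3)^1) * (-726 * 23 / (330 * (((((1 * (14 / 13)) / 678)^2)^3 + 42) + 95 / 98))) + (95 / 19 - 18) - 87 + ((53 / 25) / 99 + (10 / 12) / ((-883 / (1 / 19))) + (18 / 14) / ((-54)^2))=-100.46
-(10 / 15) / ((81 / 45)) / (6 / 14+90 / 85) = -1190 / 4779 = -0.25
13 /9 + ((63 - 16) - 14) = 310 /9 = 34.44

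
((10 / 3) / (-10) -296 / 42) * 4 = -620 / 21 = -29.52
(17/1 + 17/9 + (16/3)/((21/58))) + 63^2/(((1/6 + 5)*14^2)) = 48875/1302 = 37.54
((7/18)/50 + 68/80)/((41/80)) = 3088/1845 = 1.67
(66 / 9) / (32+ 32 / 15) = 0.21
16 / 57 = 0.28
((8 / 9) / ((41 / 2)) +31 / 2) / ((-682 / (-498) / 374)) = 16185581 / 3813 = 4244.84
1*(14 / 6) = 2.33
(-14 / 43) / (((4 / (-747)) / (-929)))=-4857741 / 86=-56485.36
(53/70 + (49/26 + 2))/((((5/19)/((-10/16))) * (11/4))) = -1824/455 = -4.01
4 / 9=0.44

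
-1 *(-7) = 7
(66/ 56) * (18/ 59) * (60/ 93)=2970/ 12803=0.23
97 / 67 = 1.45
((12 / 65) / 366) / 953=2 / 3778645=0.00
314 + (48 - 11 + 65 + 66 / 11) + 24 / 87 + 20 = 12826 / 29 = 442.28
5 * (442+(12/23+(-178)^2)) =160632.61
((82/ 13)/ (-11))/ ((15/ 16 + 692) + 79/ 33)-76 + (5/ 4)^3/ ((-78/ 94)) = -71801714797/ 916368960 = -78.35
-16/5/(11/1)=-16/55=-0.29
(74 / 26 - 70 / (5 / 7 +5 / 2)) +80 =7145 / 117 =61.07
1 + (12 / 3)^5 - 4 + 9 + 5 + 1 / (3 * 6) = 18631 / 18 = 1035.06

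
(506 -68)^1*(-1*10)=-4380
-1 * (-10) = 10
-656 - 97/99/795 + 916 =20463203/78705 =260.00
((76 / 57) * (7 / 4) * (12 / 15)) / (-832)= -7 / 3120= -0.00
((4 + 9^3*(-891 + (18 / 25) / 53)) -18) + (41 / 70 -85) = -12050590327 / 18550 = -649627.51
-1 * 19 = -19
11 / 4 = 2.75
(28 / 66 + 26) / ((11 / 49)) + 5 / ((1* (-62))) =2647321 / 22506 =117.63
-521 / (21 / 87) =-2158.43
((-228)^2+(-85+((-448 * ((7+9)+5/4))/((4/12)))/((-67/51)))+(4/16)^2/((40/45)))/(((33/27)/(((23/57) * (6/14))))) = 123461336853/12546688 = 9840.15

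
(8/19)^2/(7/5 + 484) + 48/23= 42062416/20151381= 2.09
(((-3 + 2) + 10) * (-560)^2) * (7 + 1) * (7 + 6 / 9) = 173107200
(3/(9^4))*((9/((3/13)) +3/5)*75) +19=1649/81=20.36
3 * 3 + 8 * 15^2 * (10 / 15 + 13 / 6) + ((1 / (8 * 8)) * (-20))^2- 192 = 1258777 / 256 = 4917.10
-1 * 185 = -185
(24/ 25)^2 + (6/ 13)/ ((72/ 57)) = 41827/ 32500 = 1.29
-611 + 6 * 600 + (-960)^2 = 924589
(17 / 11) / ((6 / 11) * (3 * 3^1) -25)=-1 / 13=-0.08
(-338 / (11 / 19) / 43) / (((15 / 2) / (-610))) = 1104.28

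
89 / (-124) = -89 / 124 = -0.72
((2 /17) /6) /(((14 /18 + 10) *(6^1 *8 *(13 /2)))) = 1 /171496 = 0.00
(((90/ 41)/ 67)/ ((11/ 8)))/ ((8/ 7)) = 630/ 30217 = 0.02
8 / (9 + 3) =2 / 3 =0.67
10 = 10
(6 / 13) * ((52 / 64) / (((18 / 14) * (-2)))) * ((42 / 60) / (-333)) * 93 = 1519 / 53280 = 0.03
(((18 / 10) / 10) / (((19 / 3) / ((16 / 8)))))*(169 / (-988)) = -351 / 36100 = -0.01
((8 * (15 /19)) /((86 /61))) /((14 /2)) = 3660 /5719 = 0.64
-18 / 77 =-0.23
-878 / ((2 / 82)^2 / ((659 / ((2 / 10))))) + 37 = -4863149773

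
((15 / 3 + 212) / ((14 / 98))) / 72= 1519 / 72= 21.10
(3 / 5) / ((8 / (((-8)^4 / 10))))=768 / 25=30.72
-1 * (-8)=8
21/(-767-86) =-21/853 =-0.02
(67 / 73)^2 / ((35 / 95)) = 85291 / 37303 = 2.29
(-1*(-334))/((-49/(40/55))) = -2672/539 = -4.96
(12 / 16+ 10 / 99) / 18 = 337 / 7128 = 0.05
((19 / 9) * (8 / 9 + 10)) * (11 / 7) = 2926 / 81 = 36.12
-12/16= -3/4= -0.75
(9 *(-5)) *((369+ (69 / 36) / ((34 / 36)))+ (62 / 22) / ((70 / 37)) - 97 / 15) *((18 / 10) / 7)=-194060826 / 45815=-4235.75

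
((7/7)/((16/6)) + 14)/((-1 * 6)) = -115/48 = -2.40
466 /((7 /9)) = 599.14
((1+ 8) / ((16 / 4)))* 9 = 81 / 4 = 20.25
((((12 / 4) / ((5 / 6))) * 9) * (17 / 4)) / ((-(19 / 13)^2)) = -232713 / 3610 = -64.46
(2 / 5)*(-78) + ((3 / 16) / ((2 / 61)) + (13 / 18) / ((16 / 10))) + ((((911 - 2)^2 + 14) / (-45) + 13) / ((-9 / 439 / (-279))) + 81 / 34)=-6112976094571 / 24480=-249713075.76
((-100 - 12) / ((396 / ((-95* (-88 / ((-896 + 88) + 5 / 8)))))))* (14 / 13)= 2383360 / 755703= 3.15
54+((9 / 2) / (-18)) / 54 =54.00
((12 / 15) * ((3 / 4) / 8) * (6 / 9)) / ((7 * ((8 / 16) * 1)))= 1 / 70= 0.01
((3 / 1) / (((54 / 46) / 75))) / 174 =575 / 522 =1.10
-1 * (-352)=352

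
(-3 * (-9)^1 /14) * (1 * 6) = 81 /7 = 11.57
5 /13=0.38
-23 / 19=-1.21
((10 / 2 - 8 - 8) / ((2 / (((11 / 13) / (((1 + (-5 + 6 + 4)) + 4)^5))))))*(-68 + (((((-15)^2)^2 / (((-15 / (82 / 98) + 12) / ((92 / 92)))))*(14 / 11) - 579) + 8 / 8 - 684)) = 55363 / 97500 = 0.57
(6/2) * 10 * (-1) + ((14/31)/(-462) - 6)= -36829/1023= -36.00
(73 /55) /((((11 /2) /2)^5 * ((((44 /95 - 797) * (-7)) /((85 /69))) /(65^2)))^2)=17819325361111040000000 /381129657634331438677768539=0.00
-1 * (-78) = 78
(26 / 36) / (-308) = -13 / 5544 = -0.00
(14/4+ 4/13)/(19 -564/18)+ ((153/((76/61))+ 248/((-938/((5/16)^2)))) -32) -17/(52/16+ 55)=5763675378883/63915680192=90.18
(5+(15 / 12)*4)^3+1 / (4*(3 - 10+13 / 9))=199991 / 200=999.96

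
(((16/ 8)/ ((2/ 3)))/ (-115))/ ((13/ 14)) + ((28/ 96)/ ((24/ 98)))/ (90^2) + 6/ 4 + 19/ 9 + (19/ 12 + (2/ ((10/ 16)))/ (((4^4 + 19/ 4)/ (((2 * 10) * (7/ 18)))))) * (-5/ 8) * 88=-9223659007487/ 103928572800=-88.75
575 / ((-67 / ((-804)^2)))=-5547600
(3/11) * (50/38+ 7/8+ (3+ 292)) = 135519/1672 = 81.05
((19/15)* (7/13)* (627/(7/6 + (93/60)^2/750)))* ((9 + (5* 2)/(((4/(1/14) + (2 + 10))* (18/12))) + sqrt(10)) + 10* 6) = 555940000* sqrt(10)/1520831 + 1959132560000/77562381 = 26414.77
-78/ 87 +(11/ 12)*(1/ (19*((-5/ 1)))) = -29959/ 33060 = -0.91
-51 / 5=-10.20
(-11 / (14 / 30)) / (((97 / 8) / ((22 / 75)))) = -1936 / 3395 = -0.57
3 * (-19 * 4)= -228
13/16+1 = 29/16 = 1.81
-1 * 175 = -175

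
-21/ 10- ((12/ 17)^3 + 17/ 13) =-2401099/ 638690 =-3.76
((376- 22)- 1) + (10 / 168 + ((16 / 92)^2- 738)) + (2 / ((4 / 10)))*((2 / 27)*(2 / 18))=-1385265431 / 3599316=-384.87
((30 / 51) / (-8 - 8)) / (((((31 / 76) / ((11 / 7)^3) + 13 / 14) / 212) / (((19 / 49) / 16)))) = -0.18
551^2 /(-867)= -303601 /867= -350.17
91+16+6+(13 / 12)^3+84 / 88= 2190215 / 19008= 115.23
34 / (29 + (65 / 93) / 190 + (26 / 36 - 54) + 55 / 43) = -3875031 / 2620778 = -1.48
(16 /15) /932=4 /3495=0.00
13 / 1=13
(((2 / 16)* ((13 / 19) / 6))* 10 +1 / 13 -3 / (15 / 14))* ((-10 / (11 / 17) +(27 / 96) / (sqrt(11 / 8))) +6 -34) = 18280393 / 163020 -229461* sqrt(22) / 1738880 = 111.52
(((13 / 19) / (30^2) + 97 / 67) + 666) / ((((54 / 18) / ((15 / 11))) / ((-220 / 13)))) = -764695771 / 148941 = -5134.22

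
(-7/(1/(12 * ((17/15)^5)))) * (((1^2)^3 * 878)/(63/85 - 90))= 593397996296/384091875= 1544.94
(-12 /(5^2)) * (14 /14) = -12 /25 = -0.48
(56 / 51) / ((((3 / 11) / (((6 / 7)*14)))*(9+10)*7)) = 352 / 969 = 0.36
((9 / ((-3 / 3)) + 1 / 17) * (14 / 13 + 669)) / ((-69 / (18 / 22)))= 3972216 / 55913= 71.04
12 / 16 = 3 / 4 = 0.75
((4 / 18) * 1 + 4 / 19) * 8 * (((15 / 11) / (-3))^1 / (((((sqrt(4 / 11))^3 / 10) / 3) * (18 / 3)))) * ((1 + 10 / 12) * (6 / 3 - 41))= 132275 * sqrt(11) / 171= 2565.54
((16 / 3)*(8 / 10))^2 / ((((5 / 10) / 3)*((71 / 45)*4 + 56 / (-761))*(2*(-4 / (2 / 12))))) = -97408 / 267005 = -0.36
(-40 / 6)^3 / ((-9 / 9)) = 8000 / 27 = 296.30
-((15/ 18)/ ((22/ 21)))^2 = -1225/ 1936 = -0.63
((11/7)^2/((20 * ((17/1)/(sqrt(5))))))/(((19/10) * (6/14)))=121 * sqrt(5)/13566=0.02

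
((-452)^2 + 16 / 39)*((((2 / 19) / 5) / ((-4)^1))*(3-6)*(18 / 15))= 23903616 / 6175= 3871.03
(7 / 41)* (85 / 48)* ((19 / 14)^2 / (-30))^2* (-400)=-11077285 / 24300864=-0.46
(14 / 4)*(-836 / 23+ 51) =2359 / 46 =51.28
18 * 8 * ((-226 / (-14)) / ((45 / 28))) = 1446.40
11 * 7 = 77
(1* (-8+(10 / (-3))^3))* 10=-12160 / 27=-450.37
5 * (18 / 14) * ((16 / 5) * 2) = 288 / 7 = 41.14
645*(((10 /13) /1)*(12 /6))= 12900 /13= 992.31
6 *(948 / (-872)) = -711 / 109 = -6.52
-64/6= -32/3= -10.67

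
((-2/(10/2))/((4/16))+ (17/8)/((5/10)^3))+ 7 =112/5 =22.40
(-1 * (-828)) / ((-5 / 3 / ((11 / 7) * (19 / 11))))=-47196 / 35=-1348.46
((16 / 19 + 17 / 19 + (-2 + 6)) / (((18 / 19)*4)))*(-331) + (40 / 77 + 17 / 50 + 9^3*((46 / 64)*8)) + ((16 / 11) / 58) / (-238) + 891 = 4582.51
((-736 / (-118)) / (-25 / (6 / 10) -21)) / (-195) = 92 / 180245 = 0.00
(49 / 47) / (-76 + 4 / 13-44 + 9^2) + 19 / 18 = 1.03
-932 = -932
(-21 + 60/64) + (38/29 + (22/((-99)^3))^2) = -67700981650525/3610304043984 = -18.75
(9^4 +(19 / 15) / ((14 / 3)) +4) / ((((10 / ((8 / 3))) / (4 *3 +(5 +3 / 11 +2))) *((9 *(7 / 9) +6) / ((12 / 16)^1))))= 4428574 / 2275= 1946.63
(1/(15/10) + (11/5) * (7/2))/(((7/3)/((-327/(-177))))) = 27359/4130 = 6.62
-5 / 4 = -1.25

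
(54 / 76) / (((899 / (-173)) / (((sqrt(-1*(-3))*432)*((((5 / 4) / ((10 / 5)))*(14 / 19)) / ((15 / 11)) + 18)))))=-351530118*sqrt(3) / 324539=-1876.10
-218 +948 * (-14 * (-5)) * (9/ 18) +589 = 33551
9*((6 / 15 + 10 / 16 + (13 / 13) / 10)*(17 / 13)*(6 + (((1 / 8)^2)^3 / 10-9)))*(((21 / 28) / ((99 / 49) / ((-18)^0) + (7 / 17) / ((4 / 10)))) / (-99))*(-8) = -3006898776693 / 3809387479040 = -0.79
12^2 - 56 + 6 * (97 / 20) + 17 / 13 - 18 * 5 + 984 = 131613 / 130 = 1012.41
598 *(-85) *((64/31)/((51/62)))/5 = -76544/3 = -25514.67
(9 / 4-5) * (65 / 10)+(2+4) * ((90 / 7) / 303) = -99661 / 5656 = -17.62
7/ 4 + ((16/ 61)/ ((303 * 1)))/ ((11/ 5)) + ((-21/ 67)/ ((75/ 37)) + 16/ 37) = 102223853909/ 50401292700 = 2.03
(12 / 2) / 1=6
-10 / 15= -2 / 3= -0.67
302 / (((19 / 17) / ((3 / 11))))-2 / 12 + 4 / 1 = 97219 / 1254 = 77.53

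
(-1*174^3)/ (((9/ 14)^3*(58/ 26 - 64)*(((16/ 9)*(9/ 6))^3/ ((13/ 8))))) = 1413757163/ 51392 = 27509.28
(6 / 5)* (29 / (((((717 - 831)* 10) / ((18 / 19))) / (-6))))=1566 / 9025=0.17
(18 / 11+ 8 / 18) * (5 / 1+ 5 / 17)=11.02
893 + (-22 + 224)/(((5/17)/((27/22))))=95474/55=1735.89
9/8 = 1.12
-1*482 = -482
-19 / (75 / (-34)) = 646 / 75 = 8.61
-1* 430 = -430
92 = 92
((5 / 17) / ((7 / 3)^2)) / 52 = 45 / 43316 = 0.00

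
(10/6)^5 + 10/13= 43055/3159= 13.63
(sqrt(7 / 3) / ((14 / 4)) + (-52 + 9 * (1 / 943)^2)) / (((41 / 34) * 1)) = -1572191926 / 36459209 + 68 * sqrt(21) / 861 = -42.76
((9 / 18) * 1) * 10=5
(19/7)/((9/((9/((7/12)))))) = 228/49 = 4.65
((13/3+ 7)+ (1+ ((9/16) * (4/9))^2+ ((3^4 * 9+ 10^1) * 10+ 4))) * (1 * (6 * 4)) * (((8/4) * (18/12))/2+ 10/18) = 13153759/36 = 365382.19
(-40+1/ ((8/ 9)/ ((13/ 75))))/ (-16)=7961/ 3200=2.49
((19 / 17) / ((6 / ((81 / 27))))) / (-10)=-19 / 340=-0.06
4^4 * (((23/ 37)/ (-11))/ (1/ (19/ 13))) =-111872/ 5291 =-21.14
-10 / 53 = -0.19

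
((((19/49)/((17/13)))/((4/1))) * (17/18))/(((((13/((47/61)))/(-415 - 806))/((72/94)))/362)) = -4199019/2989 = -1404.82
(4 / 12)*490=490 / 3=163.33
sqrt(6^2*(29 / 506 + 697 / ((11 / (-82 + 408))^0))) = 3*sqrt(178471766) / 253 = 158.41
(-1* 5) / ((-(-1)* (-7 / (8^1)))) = 40 / 7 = 5.71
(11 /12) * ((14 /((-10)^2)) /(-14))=-11 /1200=-0.01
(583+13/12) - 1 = 6997/12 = 583.08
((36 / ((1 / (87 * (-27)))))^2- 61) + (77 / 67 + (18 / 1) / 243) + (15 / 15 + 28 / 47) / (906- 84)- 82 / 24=333186974214918221 / 46592604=7151070032.81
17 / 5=3.40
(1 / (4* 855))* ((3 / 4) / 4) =1 / 18240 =0.00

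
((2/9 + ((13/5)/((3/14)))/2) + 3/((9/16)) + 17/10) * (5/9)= 7.40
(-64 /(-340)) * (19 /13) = 304 /1105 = 0.28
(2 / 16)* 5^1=5 / 8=0.62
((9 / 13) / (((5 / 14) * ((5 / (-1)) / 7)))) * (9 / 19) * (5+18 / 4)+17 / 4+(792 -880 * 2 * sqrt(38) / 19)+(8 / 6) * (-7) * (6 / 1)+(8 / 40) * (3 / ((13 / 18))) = 947529 / 1300 -1760 * sqrt(38) / 19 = 157.85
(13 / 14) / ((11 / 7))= 13 / 22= 0.59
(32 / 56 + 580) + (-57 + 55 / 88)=29355 / 56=524.20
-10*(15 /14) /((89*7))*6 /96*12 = -225 /17444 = -0.01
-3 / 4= -0.75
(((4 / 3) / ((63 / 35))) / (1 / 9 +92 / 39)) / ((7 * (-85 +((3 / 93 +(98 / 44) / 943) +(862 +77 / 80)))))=6688510400 / 121465008671139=0.00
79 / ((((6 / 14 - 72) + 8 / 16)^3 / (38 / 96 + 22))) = -1165171 / 236417970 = -0.00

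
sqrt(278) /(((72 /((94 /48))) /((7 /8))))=329*sqrt(278) /13824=0.40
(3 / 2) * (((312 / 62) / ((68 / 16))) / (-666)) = -52 / 19499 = -0.00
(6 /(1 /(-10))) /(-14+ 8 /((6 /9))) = 30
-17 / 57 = -0.30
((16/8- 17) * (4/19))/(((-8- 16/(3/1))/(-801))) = -7209/38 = -189.71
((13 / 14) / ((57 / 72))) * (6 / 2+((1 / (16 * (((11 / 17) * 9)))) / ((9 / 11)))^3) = 3.52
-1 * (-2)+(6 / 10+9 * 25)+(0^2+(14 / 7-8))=1108 / 5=221.60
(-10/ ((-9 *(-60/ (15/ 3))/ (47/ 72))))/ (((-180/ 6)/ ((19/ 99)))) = 893/ 2309472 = 0.00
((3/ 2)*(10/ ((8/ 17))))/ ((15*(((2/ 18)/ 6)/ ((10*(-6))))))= -6885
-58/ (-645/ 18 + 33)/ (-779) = -348/ 13243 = -0.03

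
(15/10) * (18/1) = 27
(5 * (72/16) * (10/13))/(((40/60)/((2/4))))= 675/52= 12.98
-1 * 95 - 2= -97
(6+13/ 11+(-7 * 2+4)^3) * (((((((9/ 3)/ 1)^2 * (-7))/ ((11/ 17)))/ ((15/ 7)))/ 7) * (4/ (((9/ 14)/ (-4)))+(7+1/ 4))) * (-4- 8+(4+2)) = 165049073/ 242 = 682020.96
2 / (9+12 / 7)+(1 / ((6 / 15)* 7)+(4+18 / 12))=3173 / 525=6.04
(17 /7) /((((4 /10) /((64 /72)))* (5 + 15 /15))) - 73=-13627 /189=-72.10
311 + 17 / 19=5926 / 19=311.89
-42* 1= -42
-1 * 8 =-8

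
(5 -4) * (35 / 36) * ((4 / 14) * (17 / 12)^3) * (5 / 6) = 122825 / 186624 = 0.66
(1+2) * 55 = 165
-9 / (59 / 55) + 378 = 21807 / 59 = 369.61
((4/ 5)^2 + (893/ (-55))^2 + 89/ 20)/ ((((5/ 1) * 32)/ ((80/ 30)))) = 216759/ 48400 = 4.48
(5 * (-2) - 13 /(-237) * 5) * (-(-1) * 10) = -23050 /237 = -97.26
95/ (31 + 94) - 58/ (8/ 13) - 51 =-144.49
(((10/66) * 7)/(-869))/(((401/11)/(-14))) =490/1045407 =0.00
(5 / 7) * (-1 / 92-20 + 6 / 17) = -153725 / 10948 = -14.04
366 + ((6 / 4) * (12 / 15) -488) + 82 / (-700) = -42321 / 350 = -120.92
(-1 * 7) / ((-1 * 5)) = 7 / 5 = 1.40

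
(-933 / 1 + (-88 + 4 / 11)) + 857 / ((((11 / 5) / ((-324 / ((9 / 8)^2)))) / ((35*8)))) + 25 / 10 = -614319999 / 22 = -27923636.32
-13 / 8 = -1.62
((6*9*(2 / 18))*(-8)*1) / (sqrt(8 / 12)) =-24*sqrt(6) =-58.79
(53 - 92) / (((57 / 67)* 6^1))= -7.64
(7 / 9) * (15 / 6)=35 / 18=1.94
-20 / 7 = -2.86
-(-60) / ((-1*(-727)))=60 / 727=0.08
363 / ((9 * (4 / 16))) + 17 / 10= 4891 / 30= 163.03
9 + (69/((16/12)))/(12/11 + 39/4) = 730/53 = 13.77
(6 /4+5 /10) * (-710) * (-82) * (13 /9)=168191.11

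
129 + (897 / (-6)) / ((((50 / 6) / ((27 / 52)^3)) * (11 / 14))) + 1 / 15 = 1123167013 / 8923200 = 125.87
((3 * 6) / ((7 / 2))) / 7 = 36 / 49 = 0.73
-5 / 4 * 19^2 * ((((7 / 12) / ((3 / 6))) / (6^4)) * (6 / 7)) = -0.35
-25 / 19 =-1.32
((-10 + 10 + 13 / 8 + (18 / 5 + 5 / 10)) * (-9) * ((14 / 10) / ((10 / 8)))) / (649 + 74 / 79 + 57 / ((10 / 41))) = -0.07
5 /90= 1 /18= 0.06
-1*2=-2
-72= -72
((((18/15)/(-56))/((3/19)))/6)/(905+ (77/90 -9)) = -57/2260076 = -0.00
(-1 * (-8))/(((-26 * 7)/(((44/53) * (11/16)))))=-121/4823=-0.03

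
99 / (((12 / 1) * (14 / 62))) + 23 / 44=5707 / 154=37.06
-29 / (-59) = 29 / 59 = 0.49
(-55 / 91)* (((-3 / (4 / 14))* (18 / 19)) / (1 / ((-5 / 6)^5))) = -171875 / 71136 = -2.42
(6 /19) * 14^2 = 1176 /19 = 61.89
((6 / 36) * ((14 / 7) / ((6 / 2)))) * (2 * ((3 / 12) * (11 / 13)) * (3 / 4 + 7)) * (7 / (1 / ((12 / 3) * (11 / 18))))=26257 / 4212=6.23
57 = 57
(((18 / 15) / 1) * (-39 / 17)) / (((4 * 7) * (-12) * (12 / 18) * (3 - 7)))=-117 / 38080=-0.00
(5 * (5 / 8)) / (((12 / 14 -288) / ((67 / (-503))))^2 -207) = 1225 / 1821583656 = 0.00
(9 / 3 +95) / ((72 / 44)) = 539 / 9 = 59.89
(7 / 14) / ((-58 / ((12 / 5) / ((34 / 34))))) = -3 / 145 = -0.02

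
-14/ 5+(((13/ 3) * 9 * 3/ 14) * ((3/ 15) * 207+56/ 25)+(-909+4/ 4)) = -191133/ 350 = -546.09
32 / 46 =16 / 23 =0.70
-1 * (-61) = 61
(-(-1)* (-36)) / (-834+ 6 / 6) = 36 / 833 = 0.04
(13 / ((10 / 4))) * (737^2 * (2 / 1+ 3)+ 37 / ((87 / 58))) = 211837834 / 15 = 14122522.27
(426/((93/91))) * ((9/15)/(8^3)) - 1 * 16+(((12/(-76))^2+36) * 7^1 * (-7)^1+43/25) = -127417189557/71622400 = -1779.01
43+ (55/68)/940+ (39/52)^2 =278457/6392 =43.56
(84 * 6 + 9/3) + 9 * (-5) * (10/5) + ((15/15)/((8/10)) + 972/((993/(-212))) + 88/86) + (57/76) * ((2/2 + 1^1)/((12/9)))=24239555/113864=212.88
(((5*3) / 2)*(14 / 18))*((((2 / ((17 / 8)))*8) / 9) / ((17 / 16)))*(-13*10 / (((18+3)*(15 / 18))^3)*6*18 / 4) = -212992 / 70805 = -3.01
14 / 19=0.74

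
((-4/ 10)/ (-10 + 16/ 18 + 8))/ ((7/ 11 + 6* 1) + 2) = 99/ 2375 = 0.04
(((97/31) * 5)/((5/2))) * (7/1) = 1358/31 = 43.81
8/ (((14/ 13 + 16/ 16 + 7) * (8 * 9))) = 13/ 1062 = 0.01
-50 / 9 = -5.56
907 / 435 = 2.09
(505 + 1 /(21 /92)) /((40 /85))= 181849 /168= 1082.43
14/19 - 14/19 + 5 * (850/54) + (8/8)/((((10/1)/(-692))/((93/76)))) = -5.98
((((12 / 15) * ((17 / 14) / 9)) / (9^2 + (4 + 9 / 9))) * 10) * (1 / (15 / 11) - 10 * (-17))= 87074 / 40635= 2.14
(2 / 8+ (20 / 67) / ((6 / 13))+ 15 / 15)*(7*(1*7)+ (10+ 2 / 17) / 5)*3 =1322785 / 4556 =290.34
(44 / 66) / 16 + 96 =2305 / 24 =96.04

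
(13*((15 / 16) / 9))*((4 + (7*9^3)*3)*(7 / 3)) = 6967415 / 144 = 48384.83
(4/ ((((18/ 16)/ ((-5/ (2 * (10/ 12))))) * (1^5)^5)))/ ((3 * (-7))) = 32/ 63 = 0.51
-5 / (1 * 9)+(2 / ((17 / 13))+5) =914 / 153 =5.97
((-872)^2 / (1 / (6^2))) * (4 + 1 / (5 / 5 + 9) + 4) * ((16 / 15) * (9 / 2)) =26607356928 / 25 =1064294277.12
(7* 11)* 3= 231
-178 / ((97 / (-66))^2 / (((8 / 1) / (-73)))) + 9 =18.03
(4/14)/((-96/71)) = -71/336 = -0.21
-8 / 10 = -4 / 5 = -0.80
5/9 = 0.56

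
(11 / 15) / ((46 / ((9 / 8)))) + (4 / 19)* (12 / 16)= 6147 / 34960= 0.18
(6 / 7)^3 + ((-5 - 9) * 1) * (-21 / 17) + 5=133669 / 5831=22.92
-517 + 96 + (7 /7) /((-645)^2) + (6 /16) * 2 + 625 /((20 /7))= -167658073 /832050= -201.50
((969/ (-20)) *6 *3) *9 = -78489/ 10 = -7848.90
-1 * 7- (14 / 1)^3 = -2751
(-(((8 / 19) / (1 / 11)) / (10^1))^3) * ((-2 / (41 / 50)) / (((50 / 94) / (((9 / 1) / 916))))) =36032832 / 8049893875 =0.00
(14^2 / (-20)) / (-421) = 49 / 2105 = 0.02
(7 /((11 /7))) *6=294 /11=26.73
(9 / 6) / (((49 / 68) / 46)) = 95.76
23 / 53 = 0.43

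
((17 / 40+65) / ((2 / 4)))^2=6848689 / 400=17121.72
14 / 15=0.93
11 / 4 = 2.75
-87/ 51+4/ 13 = -1.40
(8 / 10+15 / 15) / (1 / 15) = 27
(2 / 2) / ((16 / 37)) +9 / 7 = 403 / 112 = 3.60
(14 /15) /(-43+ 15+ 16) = -0.08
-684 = -684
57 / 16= 3.56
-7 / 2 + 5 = 3 / 2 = 1.50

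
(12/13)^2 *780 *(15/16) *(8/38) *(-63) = -2041200/247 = -8263.97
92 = 92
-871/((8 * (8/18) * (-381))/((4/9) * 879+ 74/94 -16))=46109869/191008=241.40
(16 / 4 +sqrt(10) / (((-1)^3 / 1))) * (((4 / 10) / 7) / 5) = 8 / 175 - 2 * sqrt(10) / 175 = 0.01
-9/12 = -3/4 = -0.75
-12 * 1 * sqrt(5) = -12 * sqrt(5) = -26.83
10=10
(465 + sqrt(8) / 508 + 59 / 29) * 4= 2 * sqrt(2) / 127 + 54176 / 29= 1868.16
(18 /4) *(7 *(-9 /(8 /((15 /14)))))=-1215 /32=-37.97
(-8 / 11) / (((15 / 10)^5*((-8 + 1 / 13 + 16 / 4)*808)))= 0.00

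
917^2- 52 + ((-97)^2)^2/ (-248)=119998295/ 248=483864.09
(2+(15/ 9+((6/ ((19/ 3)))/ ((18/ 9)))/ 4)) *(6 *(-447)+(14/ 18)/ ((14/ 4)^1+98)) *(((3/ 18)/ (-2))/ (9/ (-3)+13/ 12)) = -151025000/ 342171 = -441.37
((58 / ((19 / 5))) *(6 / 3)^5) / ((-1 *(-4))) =2320 / 19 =122.11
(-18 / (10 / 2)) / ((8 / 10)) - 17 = -43 / 2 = -21.50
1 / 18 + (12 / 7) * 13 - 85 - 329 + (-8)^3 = -113861 / 126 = -903.66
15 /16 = 0.94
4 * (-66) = -264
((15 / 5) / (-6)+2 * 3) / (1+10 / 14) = 77 / 24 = 3.21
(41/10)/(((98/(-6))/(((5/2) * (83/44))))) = -10209/8624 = -1.18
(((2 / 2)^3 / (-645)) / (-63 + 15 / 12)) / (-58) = -0.00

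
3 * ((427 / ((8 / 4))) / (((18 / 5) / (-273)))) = -48571.25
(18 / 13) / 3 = 6 / 13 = 0.46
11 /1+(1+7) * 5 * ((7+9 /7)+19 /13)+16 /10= 183133 /455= 402.49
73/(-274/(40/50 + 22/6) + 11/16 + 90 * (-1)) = -78256/161503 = -0.48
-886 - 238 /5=-4668 /5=-933.60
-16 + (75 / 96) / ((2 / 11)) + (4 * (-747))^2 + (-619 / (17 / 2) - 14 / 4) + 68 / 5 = 48568698479 / 5440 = 8928069.57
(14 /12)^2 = 49 /36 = 1.36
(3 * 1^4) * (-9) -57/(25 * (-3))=-656/25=-26.24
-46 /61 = -0.75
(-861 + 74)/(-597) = 787/597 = 1.32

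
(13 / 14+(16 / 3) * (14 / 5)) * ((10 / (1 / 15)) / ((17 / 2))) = 33310 / 119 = 279.92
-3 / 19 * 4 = -12 / 19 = -0.63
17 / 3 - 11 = -16 / 3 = -5.33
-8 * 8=-64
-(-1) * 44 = 44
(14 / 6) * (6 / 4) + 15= 37 / 2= 18.50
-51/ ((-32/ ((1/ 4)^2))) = 51/ 512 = 0.10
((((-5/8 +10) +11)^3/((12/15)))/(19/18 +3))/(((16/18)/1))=1753952535/598016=2932.95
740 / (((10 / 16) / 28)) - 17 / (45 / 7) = 1491721 / 45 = 33149.36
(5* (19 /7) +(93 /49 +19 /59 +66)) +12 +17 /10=2760657 /28910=95.49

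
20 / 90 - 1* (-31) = 281 / 9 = 31.22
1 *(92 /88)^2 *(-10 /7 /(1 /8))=-10580 /847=-12.49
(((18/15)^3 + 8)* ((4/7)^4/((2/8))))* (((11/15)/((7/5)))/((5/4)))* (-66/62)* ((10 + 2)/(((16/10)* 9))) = -301334528/195381375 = -1.54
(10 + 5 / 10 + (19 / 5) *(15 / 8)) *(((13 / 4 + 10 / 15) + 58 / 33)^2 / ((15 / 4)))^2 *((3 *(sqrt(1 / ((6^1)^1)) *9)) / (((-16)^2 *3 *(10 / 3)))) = 5.59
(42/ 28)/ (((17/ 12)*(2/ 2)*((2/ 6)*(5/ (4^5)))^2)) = 169869312/ 425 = 399692.50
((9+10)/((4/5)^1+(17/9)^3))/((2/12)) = 415530/27481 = 15.12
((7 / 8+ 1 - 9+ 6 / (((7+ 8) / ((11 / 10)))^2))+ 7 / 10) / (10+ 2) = -95891 / 180000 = -0.53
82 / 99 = 0.83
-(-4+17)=-13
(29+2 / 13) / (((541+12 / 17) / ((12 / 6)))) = 12886 / 119717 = 0.11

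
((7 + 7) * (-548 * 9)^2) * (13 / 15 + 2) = 4881141216 / 5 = 976228243.20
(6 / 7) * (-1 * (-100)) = 600 / 7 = 85.71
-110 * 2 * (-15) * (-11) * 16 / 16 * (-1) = 36300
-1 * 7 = -7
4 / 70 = 2 / 35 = 0.06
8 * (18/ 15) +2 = 58/ 5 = 11.60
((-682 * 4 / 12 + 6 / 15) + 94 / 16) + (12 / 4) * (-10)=-30127 / 120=-251.06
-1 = -1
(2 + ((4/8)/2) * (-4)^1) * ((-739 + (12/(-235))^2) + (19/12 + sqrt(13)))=-488684297/662700 + sqrt(13)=-733.81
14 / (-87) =-14 / 87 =-0.16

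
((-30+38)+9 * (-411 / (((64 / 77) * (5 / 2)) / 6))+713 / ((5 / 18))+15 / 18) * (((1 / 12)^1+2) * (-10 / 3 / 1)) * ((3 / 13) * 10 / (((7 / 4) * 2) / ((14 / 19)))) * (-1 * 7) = -130930625 / 684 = -191419.04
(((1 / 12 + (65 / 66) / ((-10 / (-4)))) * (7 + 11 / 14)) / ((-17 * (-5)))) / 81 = 109 / 201960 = 0.00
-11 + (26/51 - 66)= -3901/51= -76.49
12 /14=6 /7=0.86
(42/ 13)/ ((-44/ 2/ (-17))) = 357/ 143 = 2.50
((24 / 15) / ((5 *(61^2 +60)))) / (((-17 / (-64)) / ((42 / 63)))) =1024 / 4820775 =0.00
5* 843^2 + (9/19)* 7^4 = 67533264/19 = 3554382.32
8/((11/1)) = 8/11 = 0.73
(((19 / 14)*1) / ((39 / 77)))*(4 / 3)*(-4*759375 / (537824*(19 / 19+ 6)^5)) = -17634375 / 14688712948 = -0.00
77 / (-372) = -77 / 372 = -0.21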